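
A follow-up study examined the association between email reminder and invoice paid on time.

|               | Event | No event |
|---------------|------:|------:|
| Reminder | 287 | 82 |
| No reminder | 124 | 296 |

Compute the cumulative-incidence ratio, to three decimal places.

Cells: a = 287, b = 82, c = 124, d = 296.
Risk in exposed = 287/369 = 0.77778; risk in unexposed = 124/420 = 0.29524.
RR = 0.77778 / 0.29524 = 2.63441
The risk among the exposed is 2.63 times that among the unexposed.

2.634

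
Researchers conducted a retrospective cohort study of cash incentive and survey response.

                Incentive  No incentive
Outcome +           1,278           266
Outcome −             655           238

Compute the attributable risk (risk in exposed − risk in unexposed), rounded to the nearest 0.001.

0.133

Reading the table with exposure as columns: a = 1278 (Incentive, case), b = 655 (Incentive, non-case), c = 266 (No incentive, case), d = 238.
Risk in exposed = 1278/1933 = 0.661148; risk in unexposed = 266/504 = 0.527778.
Risk difference = 0.661148 − 0.527778 = 0.133371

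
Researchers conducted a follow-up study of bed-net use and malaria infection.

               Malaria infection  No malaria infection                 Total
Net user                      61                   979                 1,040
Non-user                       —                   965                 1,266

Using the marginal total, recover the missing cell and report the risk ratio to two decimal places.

0.25

The missing cell is in the unexposed row: 1266 − 965 = 301.
So a = 61, b = 979, c = 301, d = 965.
RR = [a/(a+b)] / [c/(c+d)] = (61/1040) / (301/1266) = 0.05865/0.23776 = 0.24670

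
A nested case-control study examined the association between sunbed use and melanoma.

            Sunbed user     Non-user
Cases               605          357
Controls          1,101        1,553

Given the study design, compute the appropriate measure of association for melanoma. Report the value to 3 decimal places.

Reading the table with exposure as columns: a = 605 (Sunbed user, case), b = 1101 (Sunbed user, non-case), c = 357 (Non-user, case), d = 1553.
This is a nested case-control study: participants were sampled on outcome status, so risks in the source population cannot be estimated directly — relative risk is not valid here. The odds ratio is the appropriate measure.
OR = (a·d)/(b·c) = (605 × 1553) / (1101 × 357) = 939565 / 393057 = 2.39040

2.390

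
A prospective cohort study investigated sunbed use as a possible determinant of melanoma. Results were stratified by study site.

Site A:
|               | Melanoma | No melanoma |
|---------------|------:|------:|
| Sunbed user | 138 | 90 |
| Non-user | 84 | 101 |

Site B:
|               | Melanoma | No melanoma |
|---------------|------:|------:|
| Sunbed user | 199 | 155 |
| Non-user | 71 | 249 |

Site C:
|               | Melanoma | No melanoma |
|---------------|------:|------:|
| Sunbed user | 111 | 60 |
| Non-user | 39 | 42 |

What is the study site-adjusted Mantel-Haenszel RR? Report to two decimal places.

1.74

RR_MH = Σ(aᵢ·n₀ᵢ/nᵢ) / Σ(cᵢ·n₁ᵢ/nᵢ), with n₁ᵢ = aᵢ+bᵢ (exposed), n₀ᵢ = cᵢ+dᵢ (unexposed), nᵢ = n₁ᵢ+n₀ᵢ.
Stratum 1 (Site A): n₁ = 228, n₀ = 185, n = 413; a·n₀/n = 138·185/413 = 61.8160; c·n₁/n = 84·228/413 = 46.3729
Stratum 2 (Site B): n₁ = 354, n₀ = 320, n = 674; a·n₀/n = 199·320/674 = 94.4807; c·n₁/n = 71·354/674 = 37.2908
Stratum 3 (Site C): n₁ = 171, n₀ = 81, n = 252; a·n₀/n = 111·81/252 = 35.6786; c·n₁/n = 39·171/252 = 26.4643
RR_MH = (61.8160 + 94.4807 + 35.6786) / (46.3729 + 37.2908 + 26.4643) = 191.9753 / 110.1280 = 1.74320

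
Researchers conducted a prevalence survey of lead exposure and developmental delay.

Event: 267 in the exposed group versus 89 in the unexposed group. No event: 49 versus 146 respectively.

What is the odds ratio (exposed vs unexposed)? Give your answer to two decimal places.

8.94

From the description: a = 267, b = 49, c = 89, d = 146.
OR = (a·d)/(b·c) = (267 × 146) / (49 × 89) = 38982 / 4361 = 8.93878
The odds of developmental delay are about 8.94 times as high in the exposed group.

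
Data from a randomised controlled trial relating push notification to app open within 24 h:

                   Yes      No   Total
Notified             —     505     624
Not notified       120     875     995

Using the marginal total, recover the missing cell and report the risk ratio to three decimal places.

The missing cell is in the exposed row: 624 − 505 = 119.
So a = 119, b = 505, c = 120, d = 875.
RR = [a/(a+b)] / [c/(c+d)] = (119/624) / (120/995) = 0.19071/0.12060 = 1.58126

1.581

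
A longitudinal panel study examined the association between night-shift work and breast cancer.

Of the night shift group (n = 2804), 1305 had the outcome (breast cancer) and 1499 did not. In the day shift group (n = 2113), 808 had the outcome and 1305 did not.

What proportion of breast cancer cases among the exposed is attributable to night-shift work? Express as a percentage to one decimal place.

From the description: a = 1305, b = 1499, c = 808, d = 1305.
Risk in exposed = 1305/2804 = 0.46541; risk in unexposed = 808/2113 = 0.38239.
RR = 0.46541/0.38239 = 1.21708
AR% = (RR − 1)/RR × 100 = (1.21708 − 1)/1.21708 × 100 = 17.8364%

17.8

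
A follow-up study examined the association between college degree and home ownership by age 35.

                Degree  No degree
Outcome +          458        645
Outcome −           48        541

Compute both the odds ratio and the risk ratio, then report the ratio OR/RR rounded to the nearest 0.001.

Reading the table with exposure as columns: a = 458 (Degree, case), b = 48 (Degree, non-case), c = 645 (No degree, case), d = 541.
OR = (458·541)/(48·645) = 247778/30960 = 8.00317
Risk in exposed = 458/506 = 0.90514; risk in unexposed = 645/1186 = 0.54384; RR = 1.66433
OR/RR = 8.00317 / 1.66433 = 4.80864
The outcome is not rare, so the OR lies further from 1 than the RR.

4.809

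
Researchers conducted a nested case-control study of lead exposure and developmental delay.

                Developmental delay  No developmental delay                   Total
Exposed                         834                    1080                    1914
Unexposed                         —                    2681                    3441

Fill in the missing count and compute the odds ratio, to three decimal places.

2.724

The missing cell is in the unexposed row: 3441 − 2681 = 760.
So a = 834, b = 1080, c = 760, d = 2681.
OR = (a·d)/(b·c) = (834 × 2681) / (1080 × 760) = 2235954 / 820800 = 2.72412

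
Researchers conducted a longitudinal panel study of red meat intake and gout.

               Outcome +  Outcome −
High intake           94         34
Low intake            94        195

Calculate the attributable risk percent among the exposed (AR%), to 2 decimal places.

55.71

Cells: a = 94, b = 34, c = 94, d = 195.
Risk in exposed = 94/128 = 0.73438; risk in unexposed = 94/289 = 0.32526.
RR = 0.73438/0.32526 = 2.25781
AR% = (RR − 1)/RR × 100 = (2.25781 − 1)/2.25781 × 100 = 55.7093%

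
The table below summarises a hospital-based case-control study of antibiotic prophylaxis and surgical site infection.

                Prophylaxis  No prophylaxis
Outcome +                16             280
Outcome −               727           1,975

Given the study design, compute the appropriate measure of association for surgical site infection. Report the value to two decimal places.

0.16

Reading the table with exposure as columns: a = 16 (Prophylaxis, case), b = 727 (Prophylaxis, non-case), c = 280 (No prophylaxis, case), d = 1975.
This is a hospital-based case-control study: participants were sampled on outcome status, so risks in the source population cannot be estimated directly — relative risk is not valid here. The odds ratio is the appropriate measure.
OR = (a·d)/(b·c) = (16 × 1975) / (727 × 280) = 31600 / 203560 = 0.15524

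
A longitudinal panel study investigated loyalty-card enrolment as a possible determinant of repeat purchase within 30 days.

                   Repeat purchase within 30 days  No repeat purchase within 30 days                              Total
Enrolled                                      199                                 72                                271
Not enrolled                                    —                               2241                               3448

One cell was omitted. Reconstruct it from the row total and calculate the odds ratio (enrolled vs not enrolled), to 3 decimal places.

5.132

The missing cell is in the unexposed row: 3448 − 2241 = 1207.
So a = 199, b = 72, c = 1207, d = 2241.
OR = (a·d)/(b·c) = (199 × 2241) / (72 × 1207) = 445959 / 86904 = 5.13163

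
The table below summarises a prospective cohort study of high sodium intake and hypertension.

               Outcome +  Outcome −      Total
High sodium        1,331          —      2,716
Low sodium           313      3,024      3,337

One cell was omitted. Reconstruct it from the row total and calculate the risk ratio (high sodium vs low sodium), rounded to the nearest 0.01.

The missing cell is in the exposed row: 2716 − 1331 = 1385.
So a = 1331, b = 1385, c = 313, d = 3024.
RR = [a/(a+b)] / [c/(c+d)] = (1331/2716) / (313/3337) = 0.49006/0.09380 = 5.22469

5.22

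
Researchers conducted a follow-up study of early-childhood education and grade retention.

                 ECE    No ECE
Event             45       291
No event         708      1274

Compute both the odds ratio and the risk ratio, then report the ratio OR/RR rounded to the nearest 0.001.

Reading the table with exposure as columns: a = 45 (ECE, case), b = 708 (ECE, non-case), c = 291 (No ECE, case), d = 1274.
OR = (45·1274)/(708·291) = 57330/206028 = 0.27826
Risk in exposed = 45/753 = 0.05976; risk in unexposed = 291/1565 = 0.18594; RR = 0.32139
OR/RR = 0.27826 / 0.32139 = 0.86580
The outcome is not rare, so the OR lies further from 1 than the RR.

0.866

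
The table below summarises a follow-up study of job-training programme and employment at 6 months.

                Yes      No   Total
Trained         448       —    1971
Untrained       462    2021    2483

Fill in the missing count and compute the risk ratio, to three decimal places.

1.222

The missing cell is in the exposed row: 1971 − 448 = 1523.
So a = 448, b = 1523, c = 462, d = 2021.
RR = [a/(a+b)] / [c/(c+d)] = (448/1971) / (462/2483) = 0.22730/0.18607 = 1.22159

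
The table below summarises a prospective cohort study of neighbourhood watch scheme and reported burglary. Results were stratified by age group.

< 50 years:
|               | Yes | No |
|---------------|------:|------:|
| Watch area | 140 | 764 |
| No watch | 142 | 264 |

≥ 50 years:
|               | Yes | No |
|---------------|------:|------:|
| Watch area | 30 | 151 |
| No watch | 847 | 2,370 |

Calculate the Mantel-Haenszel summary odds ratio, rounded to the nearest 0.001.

0.408

OR_MH = Σ(aᵢdᵢ/nᵢ) / Σ(bᵢcᵢ/nᵢ), where nᵢ is the stratum total.
Stratum 1 (< 50 years): n = 1310; a·d/n = 140·264/1310 = 28.2137; b·c/n = 764·142/1310 = 82.8153
Stratum 2 (≥ 50 years): n = 3398; a·d/n = 30·2370/3398 = 20.9241; b·c/n = 151·847/3398 = 37.6389
OR_MH = (28.2137 + 20.9241) / (82.8153 + 37.6389) = 49.1378 / 120.4542 = 0.40794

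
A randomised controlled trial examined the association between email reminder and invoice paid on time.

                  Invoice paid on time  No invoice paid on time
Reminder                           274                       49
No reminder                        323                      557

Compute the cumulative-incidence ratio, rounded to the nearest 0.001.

Cells: a = 274, b = 49, c = 323, d = 557.
Risk in exposed = 274/323 = 0.84830; risk in unexposed = 323/880 = 0.36705.
RR = 0.84830 / 0.36705 = 2.31115
The risk among the exposed is 2.31 times that among the unexposed.

2.311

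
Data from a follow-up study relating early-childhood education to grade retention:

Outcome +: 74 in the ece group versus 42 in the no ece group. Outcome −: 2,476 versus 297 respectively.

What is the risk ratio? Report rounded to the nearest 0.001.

From the description: a = 74, b = 2476, c = 42, d = 297.
Risk in exposed = 74/2550 = 0.02902; risk in unexposed = 42/339 = 0.12389.
RR = 0.02902 / 0.12389 = 0.23423
The risk is 77% lower among the exposed than among the unexposed.

0.234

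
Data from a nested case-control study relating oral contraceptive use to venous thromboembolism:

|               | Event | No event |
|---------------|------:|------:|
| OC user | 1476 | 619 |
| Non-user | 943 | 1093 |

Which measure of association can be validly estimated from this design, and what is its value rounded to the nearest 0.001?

2.764

Cells: a = 1476, b = 619, c = 943, d = 1093.
This is a nested case-control study: participants were sampled on outcome status, so risks in the source population cannot be estimated directly — relative risk is not valid here. The odds ratio is the appropriate measure.
OR = (a·d)/(b·c) = (1476 × 1093) / (619 × 943) = 1613268 / 583717 = 2.76378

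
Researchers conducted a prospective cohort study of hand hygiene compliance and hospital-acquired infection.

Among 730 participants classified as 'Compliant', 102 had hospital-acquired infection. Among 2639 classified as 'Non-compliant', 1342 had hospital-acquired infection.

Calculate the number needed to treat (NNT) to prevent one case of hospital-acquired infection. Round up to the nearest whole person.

3

Risk in treated group = 102/730 = 0.13973; risk in control = 1342/2639 = 0.50853.
Absolute risk reduction = 0.50853 − 0.13973 = 0.36880
NNT = 1 / ARR = 1 / 0.36880 = 2.711 → round up → 3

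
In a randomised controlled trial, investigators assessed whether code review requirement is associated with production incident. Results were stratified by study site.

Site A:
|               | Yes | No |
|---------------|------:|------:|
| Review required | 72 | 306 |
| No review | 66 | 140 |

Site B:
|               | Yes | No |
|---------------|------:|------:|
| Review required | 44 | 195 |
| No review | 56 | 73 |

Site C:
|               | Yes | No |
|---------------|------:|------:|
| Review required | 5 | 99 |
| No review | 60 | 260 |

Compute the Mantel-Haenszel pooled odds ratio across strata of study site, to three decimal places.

0.371

OR_MH = Σ(aᵢdᵢ/nᵢ) / Σ(bᵢcᵢ/nᵢ), where nᵢ is the stratum total.
Stratum 1 (Site A): n = 584; a·d/n = 72·140/584 = 17.2603; b·c/n = 306·66/584 = 34.5822
Stratum 2 (Site B): n = 368; a·d/n = 44·73/368 = 8.7283; b·c/n = 195·56/368 = 29.6739
Stratum 3 (Site C): n = 424; a·d/n = 5·260/424 = 3.0660; b·c/n = 99·60/424 = 14.0094
OR_MH = (17.2603 + 8.7283 + 3.0660) / (34.5822 + 29.6739 + 14.0094) = 29.0546 / 78.2655 = 0.37123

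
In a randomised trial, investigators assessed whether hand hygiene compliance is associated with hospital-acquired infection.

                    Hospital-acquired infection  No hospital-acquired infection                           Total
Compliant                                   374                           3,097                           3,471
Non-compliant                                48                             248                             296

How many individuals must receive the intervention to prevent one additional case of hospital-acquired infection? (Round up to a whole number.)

Risk in treated group = 374/3471 = 0.10775; risk in control = 48/296 = 0.16216.
Absolute risk reduction = 0.16216 − 0.10775 = 0.05441
NNT = 1 / ARR = 1 / 0.05441 = 18.378 → round up → 19

19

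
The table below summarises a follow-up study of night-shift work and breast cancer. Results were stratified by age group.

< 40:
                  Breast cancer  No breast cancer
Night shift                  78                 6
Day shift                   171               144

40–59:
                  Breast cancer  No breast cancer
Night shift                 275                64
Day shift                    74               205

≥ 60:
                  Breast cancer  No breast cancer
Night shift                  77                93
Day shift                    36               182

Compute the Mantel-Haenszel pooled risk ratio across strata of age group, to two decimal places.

RR_MH = Σ(aᵢ·n₀ᵢ/nᵢ) / Σ(cᵢ·n₁ᵢ/nᵢ), with n₁ᵢ = aᵢ+bᵢ (exposed), n₀ᵢ = cᵢ+dᵢ (unexposed), nᵢ = n₁ᵢ+n₀ᵢ.
Stratum 1 (< 40): n₁ = 84, n₀ = 315, n = 399; a·n₀/n = 78·315/399 = 61.5789; c·n₁/n = 171·84/399 = 36.0000
Stratum 2 (40–59): n₁ = 339, n₀ = 279, n = 618; a·n₀/n = 275·279/618 = 124.1505; c·n₁/n = 74·339/618 = 40.5922
Stratum 3 (≥ 60): n₁ = 170, n₀ = 218, n = 388; a·n₀/n = 77·218/388 = 43.2629; c·n₁/n = 36·170/388 = 15.7732
RR_MH = (61.5789 + 124.1505 + 43.2629) / (36.0000 + 40.5922 + 15.7732) = 228.9923 / 92.3654 = 2.47920

2.48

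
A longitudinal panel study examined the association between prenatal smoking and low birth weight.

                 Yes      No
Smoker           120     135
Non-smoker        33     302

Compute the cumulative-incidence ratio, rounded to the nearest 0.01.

4.78

Cells: a = 120, b = 135, c = 33, d = 302.
Risk in exposed = 120/255 = 0.47059; risk in unexposed = 33/335 = 0.09851.
RR = 0.47059 / 0.09851 = 4.77718
The risk among the exposed is 4.78 times that among the unexposed.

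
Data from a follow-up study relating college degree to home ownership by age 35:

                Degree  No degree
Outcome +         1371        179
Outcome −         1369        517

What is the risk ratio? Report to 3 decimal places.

Reading the table with exposure as columns: a = 1371 (Degree, case), b = 1369 (Degree, non-case), c = 179 (No degree, case), d = 517.
Risk in exposed = 1371/2740 = 0.50036; risk in unexposed = 179/696 = 0.25718.
RR = 0.50036 / 0.25718 = 1.94555
The risk among the exposed is 1.95 times that among the unexposed.

1.946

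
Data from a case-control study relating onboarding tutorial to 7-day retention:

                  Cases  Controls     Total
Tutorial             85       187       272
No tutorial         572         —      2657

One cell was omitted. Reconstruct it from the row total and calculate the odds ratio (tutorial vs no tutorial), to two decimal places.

The missing cell is in the unexposed row: 2657 − 572 = 2085.
So a = 85, b = 187, c = 572, d = 2085.
OR = (a·d)/(b·c) = (85 × 2085) / (187 × 572) = 177225 / 106964 = 1.65687

1.66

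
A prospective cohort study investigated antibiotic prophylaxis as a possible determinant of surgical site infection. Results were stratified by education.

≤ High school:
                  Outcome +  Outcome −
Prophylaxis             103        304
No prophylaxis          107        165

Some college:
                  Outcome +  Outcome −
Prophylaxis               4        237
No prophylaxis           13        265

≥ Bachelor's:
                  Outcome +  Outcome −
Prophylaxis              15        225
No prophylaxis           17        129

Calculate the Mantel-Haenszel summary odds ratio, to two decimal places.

0.50

OR_MH = Σ(aᵢdᵢ/nᵢ) / Σ(bᵢcᵢ/nᵢ), where nᵢ is the stratum total.
Stratum 1 (≤ High school): n = 679; a·d/n = 103·165/679 = 25.0295; b·c/n = 304·107/679 = 47.9057
Stratum 2 (Some college): n = 519; a·d/n = 4·265/519 = 2.0424; b·c/n = 237·13/519 = 5.9364
Stratum 3 (≥ Bachelor's): n = 386; a·d/n = 15·129/386 = 5.0130; b·c/n = 225·17/386 = 9.9093
OR_MH = (25.0295 + 2.0424 + 5.0130) / (47.9057 + 5.9364 + 9.9093) = 32.0848 / 63.7515 = 0.50328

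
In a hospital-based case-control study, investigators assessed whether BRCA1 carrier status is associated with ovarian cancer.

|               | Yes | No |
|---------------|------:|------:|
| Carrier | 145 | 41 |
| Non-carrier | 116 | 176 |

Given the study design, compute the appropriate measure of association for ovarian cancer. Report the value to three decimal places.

5.366

Cells: a = 145, b = 41, c = 116, d = 176.
This is a hospital-based case-control study: participants were sampled on outcome status, so risks in the source population cannot be estimated directly — relative risk is not valid here. The odds ratio is the appropriate measure.
OR = (a·d)/(b·c) = (145 × 176) / (41 × 116) = 25520 / 4756 = 5.36585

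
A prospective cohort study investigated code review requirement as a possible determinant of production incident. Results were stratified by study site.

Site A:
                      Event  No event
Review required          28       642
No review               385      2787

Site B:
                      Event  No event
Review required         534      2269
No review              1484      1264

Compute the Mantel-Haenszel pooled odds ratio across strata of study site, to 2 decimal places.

0.21

OR_MH = Σ(aᵢdᵢ/nᵢ) / Σ(bᵢcᵢ/nᵢ), where nᵢ is the stratum total.
Stratum 1 (Site A): n = 3842; a·d/n = 28·2787/3842 = 20.3113; b·c/n = 642·385/3842 = 64.3337
Stratum 2 (Site B): n = 5551; a·d/n = 534·1264/5551 = 121.5954; b·c/n = 2269·1484/5551 = 606.5927
OR_MH = (20.3113 + 121.5954) / (64.3337 + 606.5927) = 141.9067 / 670.9264 = 0.21151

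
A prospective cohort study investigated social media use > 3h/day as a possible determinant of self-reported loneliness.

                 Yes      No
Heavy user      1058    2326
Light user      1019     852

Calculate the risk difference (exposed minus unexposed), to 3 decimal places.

Cells: a = 1058, b = 2326, c = 1019, d = 852.
Risk in exposed = 1058/3384 = 0.312648; risk in unexposed = 1019/1871 = 0.544629.
Risk difference = 0.312648 − 0.544629 = -0.231981

-0.232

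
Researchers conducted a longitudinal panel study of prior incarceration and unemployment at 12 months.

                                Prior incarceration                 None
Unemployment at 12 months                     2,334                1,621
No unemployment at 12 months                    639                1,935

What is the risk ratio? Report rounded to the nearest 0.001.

Reading the table with exposure as columns: a = 2334 (Prior incarceration, case), b = 639 (Prior incarceration, non-case), c = 1621 (None, case), d = 1935.
Risk in exposed = 2334/2973 = 0.78507; risk in unexposed = 1621/3556 = 0.45585.
RR = 0.78507 / 0.45585 = 1.72220
The risk among the exposed is 1.72 times that among the unexposed.

1.722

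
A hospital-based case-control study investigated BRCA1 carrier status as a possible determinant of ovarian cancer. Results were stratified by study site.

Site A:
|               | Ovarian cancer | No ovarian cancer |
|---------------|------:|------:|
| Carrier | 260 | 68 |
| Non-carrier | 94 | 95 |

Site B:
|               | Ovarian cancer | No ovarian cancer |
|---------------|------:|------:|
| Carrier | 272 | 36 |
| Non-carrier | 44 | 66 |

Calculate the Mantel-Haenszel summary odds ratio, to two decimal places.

5.62

OR_MH = Σ(aᵢdᵢ/nᵢ) / Σ(bᵢcᵢ/nᵢ), where nᵢ is the stratum total.
Stratum 1 (Site A): n = 517; a·d/n = 260·95/517 = 47.7756; b·c/n = 68·94/517 = 12.3636
Stratum 2 (Site B): n = 418; a·d/n = 272·66/418 = 42.9474; b·c/n = 36·44/418 = 3.7895
OR_MH = (47.7756 + 42.9474) / (12.3636 + 3.7895) = 90.7230 / 16.1531 = 5.61644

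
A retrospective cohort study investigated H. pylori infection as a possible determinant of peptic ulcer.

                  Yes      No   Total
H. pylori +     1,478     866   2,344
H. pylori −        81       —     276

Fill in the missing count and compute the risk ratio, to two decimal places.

The missing cell is in the unexposed row: 276 − 81 = 195.
So a = 1478, b = 866, c = 81, d = 195.
RR = [a/(a+b)] / [c/(c+d)] = (1478/2344) / (81/276) = 0.63055/0.29348 = 2.14853

2.15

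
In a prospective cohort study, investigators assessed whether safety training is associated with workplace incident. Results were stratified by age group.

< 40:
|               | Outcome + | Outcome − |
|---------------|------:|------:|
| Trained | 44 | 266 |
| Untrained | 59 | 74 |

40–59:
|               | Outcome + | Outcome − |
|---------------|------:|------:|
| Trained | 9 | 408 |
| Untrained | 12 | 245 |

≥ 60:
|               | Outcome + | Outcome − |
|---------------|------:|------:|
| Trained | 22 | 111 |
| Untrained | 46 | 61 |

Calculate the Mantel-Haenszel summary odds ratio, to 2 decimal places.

OR_MH = Σ(aᵢdᵢ/nᵢ) / Σ(bᵢcᵢ/nᵢ), where nᵢ is the stratum total.
Stratum 1 (< 40): n = 443; a·d/n = 44·74/443 = 7.3499; b·c/n = 266·59/443 = 35.4266
Stratum 2 (40–59): n = 674; a·d/n = 9·245/674 = 3.2715; b·c/n = 408·12/674 = 7.2641
Stratum 3 (≥ 60): n = 240; a·d/n = 22·61/240 = 5.5917; b·c/n = 111·46/240 = 21.2750
OR_MH = (7.3499 + 3.2715 + 5.5917) / (35.4266 + 7.2641 + 21.2750) = 16.2131 / 63.9657 = 0.25346

0.25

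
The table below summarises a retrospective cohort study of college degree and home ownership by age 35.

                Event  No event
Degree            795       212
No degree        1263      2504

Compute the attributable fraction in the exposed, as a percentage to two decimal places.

57.53

Cells: a = 795, b = 212, c = 1263, d = 2504.
Risk in exposed = 795/1007 = 0.78947; risk in unexposed = 1263/3767 = 0.33528.
RR = 0.78947/0.33528 = 2.35467
AR% = (RR − 1)/RR × 100 = (2.35467 − 1)/2.35467 × 100 = 57.5312%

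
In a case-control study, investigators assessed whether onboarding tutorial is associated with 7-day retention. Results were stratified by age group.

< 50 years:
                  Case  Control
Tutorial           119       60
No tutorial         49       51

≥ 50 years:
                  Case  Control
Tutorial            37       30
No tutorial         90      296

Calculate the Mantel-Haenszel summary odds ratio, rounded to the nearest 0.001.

2.784

OR_MH = Σ(aᵢdᵢ/nᵢ) / Σ(bᵢcᵢ/nᵢ), where nᵢ is the stratum total.
Stratum 1 (< 50 years): n = 279; a·d/n = 119·51/279 = 21.7527; b·c/n = 60·49/279 = 10.5376
Stratum 2 (≥ 50 years): n = 453; a·d/n = 37·296/453 = 24.1766; b·c/n = 30·90/453 = 5.9603
OR_MH = (21.7527 + 24.1766) / (10.5376 + 5.9603) = 45.9293 / 16.4979 = 2.78395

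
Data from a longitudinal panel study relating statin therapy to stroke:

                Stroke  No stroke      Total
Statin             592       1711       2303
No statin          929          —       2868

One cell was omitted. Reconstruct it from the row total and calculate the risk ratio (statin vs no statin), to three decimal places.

The missing cell is in the unexposed row: 2868 − 929 = 1939.
So a = 592, b = 1711, c = 929, d = 1939.
RR = [a/(a+b)] / [c/(c+d)] = (592/2303) / (929/2868) = 0.25706/0.32392 = 0.79358

0.794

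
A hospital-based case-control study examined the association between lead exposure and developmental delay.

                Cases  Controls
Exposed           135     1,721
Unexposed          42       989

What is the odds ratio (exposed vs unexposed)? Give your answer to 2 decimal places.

Cells: a = 135, b = 1721, c = 42, d = 989.
OR = (a·d)/(b·c) = (135 × 989) / (1721 × 42) = 133515 / 72282 = 1.84714
The odds of developmental delay are about 1.85 times as high in the exposed group.

1.85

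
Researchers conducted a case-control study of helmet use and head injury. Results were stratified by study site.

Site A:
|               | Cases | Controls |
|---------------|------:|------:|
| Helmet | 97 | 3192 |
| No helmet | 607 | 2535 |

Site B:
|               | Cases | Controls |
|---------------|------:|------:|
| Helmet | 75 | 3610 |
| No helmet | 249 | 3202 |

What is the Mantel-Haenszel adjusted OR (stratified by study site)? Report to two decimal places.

0.17

OR_MH = Σ(aᵢdᵢ/nᵢ) / Σ(bᵢcᵢ/nᵢ), where nᵢ is the stratum total.
Stratum 1 (Site A): n = 6431; a·d/n = 97·2535/6431 = 38.2359; b·c/n = 3192·607/6431 = 301.2819
Stratum 2 (Site B): n = 7136; a·d/n = 75·3202/7136 = 33.6533; b·c/n = 3610·249/7136 = 125.9655
OR_MH = (38.2359 + 33.6533) / (301.2819 + 125.9655) = 71.8892 / 427.2474 = 0.16826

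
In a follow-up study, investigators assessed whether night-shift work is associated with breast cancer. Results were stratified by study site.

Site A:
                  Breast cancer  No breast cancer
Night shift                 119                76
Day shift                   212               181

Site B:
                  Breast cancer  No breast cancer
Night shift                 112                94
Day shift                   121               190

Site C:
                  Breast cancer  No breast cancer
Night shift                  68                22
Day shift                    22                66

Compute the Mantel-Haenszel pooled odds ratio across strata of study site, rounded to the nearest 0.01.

1.98

OR_MH = Σ(aᵢdᵢ/nᵢ) / Σ(bᵢcᵢ/nᵢ), where nᵢ is the stratum total.
Stratum 1 (Site A): n = 588; a·d/n = 119·181/588 = 36.6310; b·c/n = 76·212/588 = 27.4014
Stratum 2 (Site B): n = 517; a·d/n = 112·190/517 = 41.1605; b·c/n = 94·121/517 = 22.0000
Stratum 3 (Site C): n = 178; a·d/n = 68·66/178 = 25.2135; b·c/n = 22·22/178 = 2.7191
OR_MH = (36.6310 + 41.1605 + 25.2135) / (27.4014 + 22.0000 + 2.7191) = 103.0050 / 52.1205 = 1.97629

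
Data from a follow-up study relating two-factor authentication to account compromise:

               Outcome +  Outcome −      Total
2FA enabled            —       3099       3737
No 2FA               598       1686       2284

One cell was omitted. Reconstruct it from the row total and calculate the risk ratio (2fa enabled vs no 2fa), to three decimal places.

0.652

The missing cell is in the exposed row: 3737 − 3099 = 638.
So a = 638, b = 3099, c = 598, d = 1686.
RR = [a/(a+b)] / [c/(c+d)] = (638/3737) / (598/2284) = 0.17073/0.26182 = 0.65207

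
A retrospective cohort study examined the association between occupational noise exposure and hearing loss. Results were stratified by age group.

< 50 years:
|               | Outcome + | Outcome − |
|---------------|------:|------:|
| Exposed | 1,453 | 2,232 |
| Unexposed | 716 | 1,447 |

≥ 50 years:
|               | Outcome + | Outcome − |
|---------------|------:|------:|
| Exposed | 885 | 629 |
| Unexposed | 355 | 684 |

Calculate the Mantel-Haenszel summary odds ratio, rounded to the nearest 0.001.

1.654

OR_MH = Σ(aᵢdᵢ/nᵢ) / Σ(bᵢcᵢ/nᵢ), where nᵢ is the stratum total.
Stratum 1 (< 50 years): n = 5848; a·d/n = 1453·1447/5848 = 359.5231; b·c/n = 2232·716/5848 = 273.2750
Stratum 2 (≥ 50 years): n = 2553; a·d/n = 885·684/2553 = 237.1093; b·c/n = 629·355/2553 = 87.4638
OR_MH = (359.5231 + 237.1093) / (273.2750 + 87.4638) = 596.6324 / 360.7387 = 1.65392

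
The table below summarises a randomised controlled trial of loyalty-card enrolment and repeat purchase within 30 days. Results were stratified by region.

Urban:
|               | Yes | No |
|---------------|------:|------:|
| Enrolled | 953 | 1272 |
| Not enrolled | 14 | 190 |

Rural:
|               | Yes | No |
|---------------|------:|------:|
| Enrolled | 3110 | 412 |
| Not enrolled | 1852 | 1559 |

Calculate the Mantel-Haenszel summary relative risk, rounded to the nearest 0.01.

RR_MH = Σ(aᵢ·n₀ᵢ/nᵢ) / Σ(cᵢ·n₁ᵢ/nᵢ), with n₁ᵢ = aᵢ+bᵢ (exposed), n₀ᵢ = cᵢ+dᵢ (unexposed), nᵢ = n₁ᵢ+n₀ᵢ.
Stratum 1 (Urban): n₁ = 2225, n₀ = 204, n = 2429; a·n₀/n = 953·204/2429 = 80.0379; c·n₁/n = 14·2225/2429 = 12.8242
Stratum 2 (Rural): n₁ = 3522, n₀ = 3411, n = 6933; a·n₀/n = 3110·3411/6933 = 1530.1039; c·n₁/n = 1852·3522/6933 = 940.8256
RR_MH = (80.0379 + 1530.1039) / (12.8242 + 940.8256) = 1610.1417 / 953.6498 = 1.68840

1.69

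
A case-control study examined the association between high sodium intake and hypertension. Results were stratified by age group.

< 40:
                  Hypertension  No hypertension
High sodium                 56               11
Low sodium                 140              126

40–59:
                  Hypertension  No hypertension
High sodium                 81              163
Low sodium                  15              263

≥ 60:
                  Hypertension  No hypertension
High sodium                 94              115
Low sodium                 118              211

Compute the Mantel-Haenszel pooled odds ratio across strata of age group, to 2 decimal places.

2.86

OR_MH = Σ(aᵢdᵢ/nᵢ) / Σ(bᵢcᵢ/nᵢ), where nᵢ is the stratum total.
Stratum 1 (< 40): n = 333; a·d/n = 56·126/333 = 21.1892; b·c/n = 11·140/333 = 4.6246
Stratum 2 (40–59): n = 522; a·d/n = 81·263/522 = 40.8103; b·c/n = 163·15/522 = 4.6839
Stratum 3 (≥ 60): n = 538; a·d/n = 94·211/538 = 36.8662; b·c/n = 115·118/538 = 25.2230
OR_MH = (21.1892 + 40.8103 + 36.8662) / (4.6246 + 4.6839 + 25.2230) = 98.8657 / 34.5316 = 2.86305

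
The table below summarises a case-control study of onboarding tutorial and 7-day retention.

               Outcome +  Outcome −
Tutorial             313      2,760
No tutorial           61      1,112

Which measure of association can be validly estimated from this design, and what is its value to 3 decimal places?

Cells: a = 313, b = 2760, c = 61, d = 1112.
This is a case-control study: participants were sampled on outcome status, so risks in the source population cannot be estimated directly — relative risk is not valid here. The odds ratio is the appropriate measure.
OR = (a·d)/(b·c) = (313 × 1112) / (2760 × 61) = 348056 / 168360 = 2.06733

2.067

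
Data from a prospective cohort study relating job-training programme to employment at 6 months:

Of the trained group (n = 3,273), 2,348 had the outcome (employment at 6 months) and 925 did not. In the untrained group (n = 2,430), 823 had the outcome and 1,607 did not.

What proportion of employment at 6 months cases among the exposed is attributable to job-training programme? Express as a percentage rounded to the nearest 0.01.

52.79

From the description: a = 2348, b = 925, c = 823, d = 1607.
Risk in exposed = 2348/3273 = 0.71738; risk in unexposed = 823/2430 = 0.33868.
RR = 0.71738/0.33868 = 2.11816
AR% = (RR − 1)/RR × 100 = (2.11816 − 1)/2.11816 × 100 = 52.7892%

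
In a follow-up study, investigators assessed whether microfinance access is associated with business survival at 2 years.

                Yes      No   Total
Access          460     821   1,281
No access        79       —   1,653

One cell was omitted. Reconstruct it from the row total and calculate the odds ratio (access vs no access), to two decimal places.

The missing cell is in the unexposed row: 1653 − 79 = 1574.
So a = 460, b = 821, c = 79, d = 1574.
OR = (a·d)/(b·c) = (460 × 1574) / (821 × 79) = 724040 / 64859 = 11.16329

11.16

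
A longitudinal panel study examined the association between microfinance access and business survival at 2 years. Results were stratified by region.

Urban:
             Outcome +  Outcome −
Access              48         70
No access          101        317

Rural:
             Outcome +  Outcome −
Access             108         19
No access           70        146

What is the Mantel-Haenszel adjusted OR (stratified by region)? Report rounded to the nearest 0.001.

4.357

OR_MH = Σ(aᵢdᵢ/nᵢ) / Σ(bᵢcᵢ/nᵢ), where nᵢ is the stratum total.
Stratum 1 (Urban): n = 536; a·d/n = 48·317/536 = 28.3881; b·c/n = 70·101/536 = 13.1903
Stratum 2 (Rural): n = 343; a·d/n = 108·146/343 = 45.9708; b·c/n = 19·70/343 = 3.8776
OR_MH = (28.3881 + 45.9708) / (13.1903 + 3.8776) = 74.3589 / 17.0678 = 4.35667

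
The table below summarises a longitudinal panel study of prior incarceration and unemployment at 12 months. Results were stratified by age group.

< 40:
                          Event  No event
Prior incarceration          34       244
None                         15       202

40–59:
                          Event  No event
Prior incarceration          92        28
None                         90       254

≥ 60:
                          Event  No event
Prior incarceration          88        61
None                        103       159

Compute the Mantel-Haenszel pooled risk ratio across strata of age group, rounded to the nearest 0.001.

2.016

RR_MH = Σ(aᵢ·n₀ᵢ/nᵢ) / Σ(cᵢ·n₁ᵢ/nᵢ), with n₁ᵢ = aᵢ+bᵢ (exposed), n₀ᵢ = cᵢ+dᵢ (unexposed), nᵢ = n₁ᵢ+n₀ᵢ.
Stratum 1 (< 40): n₁ = 278, n₀ = 217, n = 495; a·n₀/n = 34·217/495 = 14.9051; c·n₁/n = 15·278/495 = 8.4242
Stratum 2 (40–59): n₁ = 120, n₀ = 344, n = 464; a·n₀/n = 92·344/464 = 68.2069; c·n₁/n = 90·120/464 = 23.2759
Stratum 3 (≥ 60): n₁ = 149, n₀ = 262, n = 411; a·n₀/n = 88·262/411 = 56.0973; c·n₁/n = 103·149/411 = 37.3406
RR_MH = (14.9051 + 68.2069 + 56.0973) / (8.4242 + 23.2759 + 37.3406) = 139.2093 / 69.0407 = 2.01634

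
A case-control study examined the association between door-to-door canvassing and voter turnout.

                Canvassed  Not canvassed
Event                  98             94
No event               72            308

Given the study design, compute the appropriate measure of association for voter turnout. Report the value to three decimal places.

Reading the table with exposure as columns: a = 98 (Canvassed, case), b = 72 (Canvassed, non-case), c = 94 (Not canvassed, case), d = 308.
This is a case-control study: participants were sampled on outcome status, so risks in the source population cannot be estimated directly — relative risk is not valid here. The odds ratio is the appropriate measure.
OR = (a·d)/(b·c) = (98 × 308) / (72 × 94) = 30184 / 6768 = 4.45981

4.460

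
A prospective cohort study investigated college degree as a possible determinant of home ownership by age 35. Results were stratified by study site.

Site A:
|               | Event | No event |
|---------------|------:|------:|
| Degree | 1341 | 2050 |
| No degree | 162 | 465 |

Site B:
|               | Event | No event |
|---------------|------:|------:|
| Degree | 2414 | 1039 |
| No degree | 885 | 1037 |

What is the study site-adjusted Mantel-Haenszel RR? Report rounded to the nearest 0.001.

1.521

RR_MH = Σ(aᵢ·n₀ᵢ/nᵢ) / Σ(cᵢ·n₁ᵢ/nᵢ), with n₁ᵢ = aᵢ+bᵢ (exposed), n₀ᵢ = cᵢ+dᵢ (unexposed), nᵢ = n₁ᵢ+n₀ᵢ.
Stratum 1 (Site A): n₁ = 3391, n₀ = 627, n = 4018; a·n₀/n = 1341·627/4018 = 209.2601; c·n₁/n = 162·3391/4018 = 136.7203
Stratum 2 (Site B): n₁ = 3453, n₀ = 1922, n = 5375; a·n₀/n = 2414·1922/5375 = 863.2015; c·n₁/n = 885·3453/5375 = 568.5405
RR_MH = (209.2601 + 863.2015) / (136.7203 + 568.5405) = 1072.4616 / 705.2607 = 1.52066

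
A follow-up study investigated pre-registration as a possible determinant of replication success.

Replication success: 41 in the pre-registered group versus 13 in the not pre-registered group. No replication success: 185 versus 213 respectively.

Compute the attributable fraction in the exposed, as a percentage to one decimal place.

68.3

From the description: a = 41, b = 185, c = 13, d = 213.
Risk in exposed = 41/226 = 0.18142; risk in unexposed = 13/226 = 0.05752.
RR = 0.18142/0.05752 = 3.15385
AR% = (RR − 1)/RR × 100 = (3.15385 − 1)/3.15385 × 100 = 68.2927%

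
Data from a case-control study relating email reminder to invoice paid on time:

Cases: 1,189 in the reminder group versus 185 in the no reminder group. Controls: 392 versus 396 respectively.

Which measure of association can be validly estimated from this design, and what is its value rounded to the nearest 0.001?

6.493

From the description: a = 1189, b = 392, c = 185, d = 396.
This is a case-control study: participants were sampled on outcome status, so risks in the source population cannot be estimated directly — relative risk is not valid here. The odds ratio is the appropriate measure.
OR = (a·d)/(b·c) = (1189 × 396) / (392 × 185) = 470844 / 72520 = 6.49261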